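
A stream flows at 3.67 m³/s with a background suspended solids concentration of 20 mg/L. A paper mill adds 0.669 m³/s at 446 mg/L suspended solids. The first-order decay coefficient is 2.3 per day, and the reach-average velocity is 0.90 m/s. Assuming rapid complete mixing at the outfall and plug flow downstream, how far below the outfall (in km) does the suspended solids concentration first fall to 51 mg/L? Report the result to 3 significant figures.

17.5 km

Conservation of mass: C = (3.670·20.00 + 0.6690·446.0) / 4.339 = 371.8/4.339 = 85.68 mg/L.
Set 85.68·exp(−k·t) = 51 → t = ln(85.68/51)/k = 19490 s = 5.414 h.
Distance = v·t = 0.90·19490 = 17540 m = 17.54 km.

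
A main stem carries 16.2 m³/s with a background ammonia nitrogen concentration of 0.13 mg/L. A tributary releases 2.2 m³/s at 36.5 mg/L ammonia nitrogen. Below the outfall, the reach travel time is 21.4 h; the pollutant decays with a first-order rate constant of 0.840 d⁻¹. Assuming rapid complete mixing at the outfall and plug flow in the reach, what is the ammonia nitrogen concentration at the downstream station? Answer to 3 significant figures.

Mass balance: C = (16.20·0.1300 + 2.200·36.50) / 18.40 = 82.41/18.40 = 4.479 mg/L.
First-order decay: C = 4.479·exp(−k·t) = 4.479·0.4728 = 2.118 mg/L.

2.12 mg/L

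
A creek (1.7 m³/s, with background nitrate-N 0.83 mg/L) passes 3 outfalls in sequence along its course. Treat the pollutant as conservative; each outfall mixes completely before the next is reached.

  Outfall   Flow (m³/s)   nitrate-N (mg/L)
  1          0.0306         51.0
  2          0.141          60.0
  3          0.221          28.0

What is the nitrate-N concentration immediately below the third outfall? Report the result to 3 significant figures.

After outfall 1: Q = 1.700 + 0.03060 = 1.731 m³/s; C = (1.700·0.8300 + 0.03060·51.00)/1.731 = 1.717 mg/L.
After outfall 2: Q = 1.731 + 0.1410 = 1.872 m³/s; C = (1.731·1.717 + 0.1410·60.00)/1.872 = 6.108 mg/L.
After outfall 3: Q = 1.872 + 0.2210 = 2.093 m³/s; C = (1.872·6.108 + 0.2210·28.00)/2.093 = 8.420 mg/L.

8.42 mg/L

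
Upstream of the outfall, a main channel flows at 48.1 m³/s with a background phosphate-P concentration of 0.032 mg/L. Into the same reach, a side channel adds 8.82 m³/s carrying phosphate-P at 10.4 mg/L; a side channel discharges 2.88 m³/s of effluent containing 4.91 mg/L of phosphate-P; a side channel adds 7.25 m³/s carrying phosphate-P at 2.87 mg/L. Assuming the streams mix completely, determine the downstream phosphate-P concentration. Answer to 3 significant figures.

Conservation of mass: C = (48.10·0.03200 + 8.820·10.40 + 2.880·4.910 + 7.250·2.870) / 67.05 = 128.2/67.05 = 1.912 mg/L.

1.91 mg/L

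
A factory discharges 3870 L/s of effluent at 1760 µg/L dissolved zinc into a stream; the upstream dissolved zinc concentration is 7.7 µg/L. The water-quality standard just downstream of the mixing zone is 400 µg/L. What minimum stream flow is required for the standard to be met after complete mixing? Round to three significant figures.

Set C_mix = 400: (Q·7.700 + 3870·1760) / (Q + 3870) = 400
→ Q = 3870·(1760 − 400)/(400 − 7.700) = 13420 L/s.

13400 L/s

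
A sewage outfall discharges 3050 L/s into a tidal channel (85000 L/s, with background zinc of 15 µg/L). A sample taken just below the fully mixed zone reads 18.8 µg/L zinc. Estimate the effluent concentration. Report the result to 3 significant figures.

Mass balance: 85000·15.00 + 3050·Cₑ = 88050·18.80
→ Cₑ = (88050·18.80 − 85000·15.00) / 3050 = 124.7 µg/L.

125 µg/L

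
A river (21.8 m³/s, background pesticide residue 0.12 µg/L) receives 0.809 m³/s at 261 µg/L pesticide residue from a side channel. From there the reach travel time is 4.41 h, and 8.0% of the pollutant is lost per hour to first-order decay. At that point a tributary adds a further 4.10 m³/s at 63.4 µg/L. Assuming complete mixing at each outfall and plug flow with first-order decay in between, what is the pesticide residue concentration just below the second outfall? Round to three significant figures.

Conservation of mass: C = (21.80·0.1200 + 0.8090·261.0) / 22.61 = 213.8/22.61 = 9.455 µg/L; combined flow 22.61 m³/s.
8.0%/h lost → k = −ln(1 − 0.08) = 0.08338 h⁻¹.
Decay over the reach: 9.455·exp(−kt) = 9.455·0.6923 = 6.546 µg/L.
Second outfall: C = (22.61·6.546 + 4.100·63.40)/26.71 = 15.27 µg/L.

15.3 µg/L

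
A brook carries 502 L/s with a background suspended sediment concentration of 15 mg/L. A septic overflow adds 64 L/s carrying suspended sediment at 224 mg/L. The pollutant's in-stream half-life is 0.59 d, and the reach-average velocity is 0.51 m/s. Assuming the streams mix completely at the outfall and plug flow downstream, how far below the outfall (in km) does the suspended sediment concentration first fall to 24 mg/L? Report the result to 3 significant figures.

17.9 km

After mixing, C = (502.0·15.00 + 64.00·224.0) / 566.0 = 21870/566.0 = 38.63 mg/L.
Half-life 0.59 d → k = ln 2 / 0.59 = 1.175 d⁻¹.
Set 38.63·exp(−k·t) = 24 → t = ln(38.63/24)/k = 35010 s = 9.725 h.
Distance = v·t = 0.51·35010 = 17850 m = 17.85 km.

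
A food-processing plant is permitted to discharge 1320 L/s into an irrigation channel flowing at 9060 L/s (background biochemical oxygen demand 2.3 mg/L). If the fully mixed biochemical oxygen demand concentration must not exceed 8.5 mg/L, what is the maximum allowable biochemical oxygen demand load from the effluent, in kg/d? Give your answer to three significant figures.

Mass balance at the limit: 9060·2.300 + 1320·Cₑ = 10380·8.5 → Cₑ = 51.05 mg/L.
1320 L/s = 1.320 m³/s. Load = 1.320 m³/s × 51.05 g/m³ × 86 400 s/d = 5823 kg/d.

5820 kg/d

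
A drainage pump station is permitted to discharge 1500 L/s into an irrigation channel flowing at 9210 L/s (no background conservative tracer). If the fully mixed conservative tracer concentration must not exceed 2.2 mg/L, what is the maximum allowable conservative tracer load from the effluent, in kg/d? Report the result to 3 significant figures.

2040 kg/d

Mass balance at the limit: 9210·0 + 1500·Cₑ = 10710·2.2 → Cₑ = 15.71 mg/L.
1500 L/s = 1.500 m³/s. Load = 1.500 m³/s × 15.71 g/m³ × 86 400 s/d = 2036 kg/d.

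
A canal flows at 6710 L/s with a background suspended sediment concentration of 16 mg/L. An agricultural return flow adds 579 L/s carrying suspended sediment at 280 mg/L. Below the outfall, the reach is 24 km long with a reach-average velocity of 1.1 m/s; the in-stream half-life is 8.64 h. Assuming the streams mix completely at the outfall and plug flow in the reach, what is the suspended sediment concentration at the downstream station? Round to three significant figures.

22.7 mg/L

Flow-weighted average: C = (6710·16.00 + 579.0·280.0) / 7289 = 269500/7289 = 36.97 mg/L.
Travel time t = 24·1000 / 1.1 = 21820 s = 6.061 h.
Half-life 8.64 h → k = ln 2 / 8.64 = 0.08023 h⁻¹ = 1.925 d⁻¹.
First-order decay: C = 36.97·exp(−k·t) = 36.97·0.6149 = 22.74 mg/L.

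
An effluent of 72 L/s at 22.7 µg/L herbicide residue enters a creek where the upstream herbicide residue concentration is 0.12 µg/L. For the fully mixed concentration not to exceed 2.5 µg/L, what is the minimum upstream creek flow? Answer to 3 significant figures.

611 L/s

Set C_mix = 2.5: (Q·0.1200 + 72.00·22.70) / (Q + 72.00) = 2.5
→ Q = 72.00·(22.70 − 2.5)/(2.5 − 0.1200) = 611.1 L/s.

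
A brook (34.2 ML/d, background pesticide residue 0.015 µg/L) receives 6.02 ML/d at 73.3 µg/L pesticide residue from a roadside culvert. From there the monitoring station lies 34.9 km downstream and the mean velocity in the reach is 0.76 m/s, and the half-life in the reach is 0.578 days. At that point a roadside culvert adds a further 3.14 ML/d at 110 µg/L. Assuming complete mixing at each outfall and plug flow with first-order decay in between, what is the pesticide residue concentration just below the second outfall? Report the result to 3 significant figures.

13.4 µg/L

Mixed concentration C = ΣQC/ΣQ = (34.20·0.01500 + 6.020·73.30) / 40.22 = 441.8/40.22 = 10.98 µg/L; combined flow 40.22 ML/d.
Travel time t = 34.9·1000 / 0.76 = 45920 s = 12.76 h.
Half-life 0.578 d → k = ln 2 / 0.578 = 1.199 d⁻¹.
First-order decay: C = 10.98·exp(−k·t) = 10.98·0.5287 = 5.807 µg/L.
At the second outfall, C = (40.22·5.807 + 3.140·110.0) / (40.22 + 3.140) = 13.35 µg/L.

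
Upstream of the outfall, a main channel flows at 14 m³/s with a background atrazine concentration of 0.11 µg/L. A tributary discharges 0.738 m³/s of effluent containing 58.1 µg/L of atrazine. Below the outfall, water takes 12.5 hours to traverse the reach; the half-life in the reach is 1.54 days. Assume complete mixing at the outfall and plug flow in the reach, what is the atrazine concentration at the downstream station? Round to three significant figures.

2.38 µg/L

After mixing, C = (14.00·0.1100 + 0.7380·58.10) / 14.74 = 44.42/14.74 = 3.014 µg/L.
Half-life 1.54 d → k = ln 2 / 1.54 = 0.4501 d⁻¹.
First-order decay: C = 3.014·exp(−k·t) = 3.014·0.7910 = 2.384 µg/L.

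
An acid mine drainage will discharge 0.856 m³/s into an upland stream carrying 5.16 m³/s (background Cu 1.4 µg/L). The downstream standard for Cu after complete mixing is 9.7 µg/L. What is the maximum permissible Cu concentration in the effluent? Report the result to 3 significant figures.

59.7 µg/L

At the limit, (Qr·Cr + Qe·Cₑ)/(Qr + Qe) = 9.7:
Cₑ = (6.016·9.7 − 5.160·1.400) / 0.8560 = 59.73 µg/L.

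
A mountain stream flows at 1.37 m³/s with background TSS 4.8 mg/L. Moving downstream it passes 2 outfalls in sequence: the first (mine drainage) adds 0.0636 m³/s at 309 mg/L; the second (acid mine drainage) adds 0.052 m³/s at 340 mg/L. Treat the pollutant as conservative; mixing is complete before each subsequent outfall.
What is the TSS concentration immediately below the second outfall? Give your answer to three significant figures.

Below outfall 1: Q → 1.434 m³/s, C = (1.370·4.800 + 0.06360·309.0)/1.434 = 18.30 mg/L.
Below outfall 2: Q → 1.486 m³/s, C = (1.434·18.30 + 0.05200·340.0)/1.486 = 29.56 mg/L.

29.6 mg/L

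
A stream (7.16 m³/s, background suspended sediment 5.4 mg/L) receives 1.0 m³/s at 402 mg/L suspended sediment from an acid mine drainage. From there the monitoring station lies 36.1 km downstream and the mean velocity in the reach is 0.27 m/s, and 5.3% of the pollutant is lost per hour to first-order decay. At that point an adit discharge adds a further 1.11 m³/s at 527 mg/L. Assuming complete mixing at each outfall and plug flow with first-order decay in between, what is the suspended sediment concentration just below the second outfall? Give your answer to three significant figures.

69.4 mg/L

Mass balance: C = (7.160·5.400 + 1.000·402.0) / 8.160 = 440.7/8.160 = 54.00 mg/L; combined flow 8.160 m³/s.
Travel time t = 36.1·1000 / 0.27 = 133700 s = 37.14 h.
5.3%/h lost → k = −ln(1 − 0.053) = 0.05446 h⁻¹.
Decay over the reach: 54.00·exp(−kt) = 54.00·0.1323 = 7.146 mg/L.
At the second outfall, C = (8.160·7.146 + 1.110·527.0) / (8.160 + 1.110) = 69.39 mg/L.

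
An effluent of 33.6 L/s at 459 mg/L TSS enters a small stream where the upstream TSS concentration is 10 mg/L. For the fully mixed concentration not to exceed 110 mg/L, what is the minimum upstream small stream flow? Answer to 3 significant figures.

117 L/s

Set C_mix = 110: (Q·10.00 + 33.60·459.0) / (Q + 33.60) = 110
→ Q = 33.60·(459.0 − 110)/(110 − 10.00) = 117.3 L/s.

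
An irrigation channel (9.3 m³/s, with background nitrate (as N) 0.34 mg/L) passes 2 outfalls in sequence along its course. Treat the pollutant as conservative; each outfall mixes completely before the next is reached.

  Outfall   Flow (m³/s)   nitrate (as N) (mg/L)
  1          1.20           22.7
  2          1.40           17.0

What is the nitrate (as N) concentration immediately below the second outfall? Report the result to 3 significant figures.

Outfall 1: combined Q = 10.50 m³/s; C = (9.300·0.3400 + 1.200·22.70)/10.50 = 2.895 mg/L.
Outfall 2: combined Q = 11.90 m³/s; C = (10.50·2.895 + 1.400·17.00)/11.90 = 4.555 mg/L.

4.55 mg/L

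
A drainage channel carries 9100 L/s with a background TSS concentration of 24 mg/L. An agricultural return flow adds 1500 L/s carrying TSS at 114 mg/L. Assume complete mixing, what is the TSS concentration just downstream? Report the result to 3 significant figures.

Mixed concentration C = ΣQC/ΣQ = (9100·24.00 + 1500·114.0) / 10600 = 389400/10600 = 36.74 mg/L.

36.7 mg/L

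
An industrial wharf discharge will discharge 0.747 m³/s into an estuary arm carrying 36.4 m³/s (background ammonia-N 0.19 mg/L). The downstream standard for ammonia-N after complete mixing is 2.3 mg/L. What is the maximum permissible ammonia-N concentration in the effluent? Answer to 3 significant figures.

At the limit, (Qr·Cr + Qe·Cₑ)/(Qr + Qe) = 2.3:
Cₑ = (37.15·2.3 − 36.40·0.1900) / 0.7470 = 105.1 mg/L.

105 mg/L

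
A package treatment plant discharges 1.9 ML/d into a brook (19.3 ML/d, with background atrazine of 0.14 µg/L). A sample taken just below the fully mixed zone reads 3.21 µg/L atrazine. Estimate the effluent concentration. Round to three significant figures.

Mass balance: 19.30·0.1400 + 1.900·Cₑ = 21.20·3.210
→ Cₑ = (21.20·3.210 − 19.30·0.1400) / 1.900 = 34.39 µg/L.

34.4 µg/L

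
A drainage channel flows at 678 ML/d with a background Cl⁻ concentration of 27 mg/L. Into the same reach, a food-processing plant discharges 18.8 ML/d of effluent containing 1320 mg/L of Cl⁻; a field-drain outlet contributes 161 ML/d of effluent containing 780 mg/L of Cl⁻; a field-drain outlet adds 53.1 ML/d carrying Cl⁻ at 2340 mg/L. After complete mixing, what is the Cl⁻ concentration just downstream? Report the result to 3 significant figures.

Conservation of mass: C = (678.0·27.00 + 18.80·1320 + 161.0·780.0 + 53.10·2340) / 910.9 = 293000/910.9 = 321.6 mg/L.

322 mg/L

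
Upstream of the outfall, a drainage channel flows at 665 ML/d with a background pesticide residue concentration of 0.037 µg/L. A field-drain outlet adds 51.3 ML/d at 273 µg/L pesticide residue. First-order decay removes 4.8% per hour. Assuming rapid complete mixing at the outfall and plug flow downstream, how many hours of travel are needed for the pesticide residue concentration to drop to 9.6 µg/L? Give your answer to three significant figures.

Flow-weighted average: C = (665.0·0.03700 + 51.30·273.0) / 716.3 = 14030/716.3 = 19.59 µg/L.
4.8%/h lost → k = −ln(1 − 0.048) = 0.04919 h⁻¹.
19.59·exp(−k·t) = 9.6 → t = ln(19.59/9.6)/k = 52190 s = 14.50 h.

14.5 h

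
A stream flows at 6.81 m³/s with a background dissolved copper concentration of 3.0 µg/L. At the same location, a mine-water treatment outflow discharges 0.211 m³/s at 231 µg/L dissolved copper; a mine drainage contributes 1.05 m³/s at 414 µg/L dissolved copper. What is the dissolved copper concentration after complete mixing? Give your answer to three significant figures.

Conservation of mass: C = (6.810·3.000 + 0.2110·231.0 + 1.050·414.0) / 8.071 = 503.9/8.071 = 62.43 µg/L.

62.4 µg/L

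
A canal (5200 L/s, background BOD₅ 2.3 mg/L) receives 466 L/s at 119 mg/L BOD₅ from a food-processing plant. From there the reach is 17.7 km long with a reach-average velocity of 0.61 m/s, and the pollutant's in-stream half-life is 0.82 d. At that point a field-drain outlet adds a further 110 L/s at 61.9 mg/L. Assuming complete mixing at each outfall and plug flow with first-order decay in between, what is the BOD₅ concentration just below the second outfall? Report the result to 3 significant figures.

Mass balance: C = (5200·2.300 + 466.0·119.0) / 5666 = 67410/5666 = 11.90 mg/L; combined flow 5666 L/s.
Travel time t = 17.7·1000 / 0.61 = 29020 s = 8.060 h.
Half-life 0.82 d → k = ln 2 / 0.82 = 0.8453 d⁻¹.
After decay, C = 11.90 × e^(−kt) = 11.90 × 0.7529 = 8.957 mg/L.
Second outfall: C = (5666·8.957 + 110.0·61.90)/5776 = 9.966 mg/L.

9.97 mg/L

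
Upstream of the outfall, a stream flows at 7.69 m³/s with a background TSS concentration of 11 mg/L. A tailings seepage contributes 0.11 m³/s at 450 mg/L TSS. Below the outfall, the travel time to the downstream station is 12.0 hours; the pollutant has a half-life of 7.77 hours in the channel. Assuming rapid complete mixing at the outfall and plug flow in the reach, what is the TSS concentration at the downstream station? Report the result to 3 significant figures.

Mass balance: C = (7.690·11.00 + 0.1100·450.0) / 7.800 = 134.1/7.800 = 17.19 mg/L.
Half-life 7.77 h → k = ln 2 / 7.77 = 0.08921 h⁻¹ = 2.141 d⁻¹.
First-order decay: C = 17.19·exp(−k·t) = 17.19·0.3428 = 5.894 mg/L.

5.89 mg/L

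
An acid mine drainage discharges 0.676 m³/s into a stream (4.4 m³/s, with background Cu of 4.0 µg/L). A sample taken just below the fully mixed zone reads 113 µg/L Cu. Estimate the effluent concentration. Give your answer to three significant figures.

Mass balance: 4.400·4.000 + 0.6760·Cₑ = 5.076·113.0
→ Cₑ = (5.076·113.0 − 4.400·4.000) / 0.6760 = 822.5 µg/L.

822 µg/L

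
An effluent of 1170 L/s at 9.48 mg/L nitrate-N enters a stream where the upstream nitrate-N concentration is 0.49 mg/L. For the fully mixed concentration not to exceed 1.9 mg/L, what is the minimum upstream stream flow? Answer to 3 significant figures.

Set C_mix = 1.9: (Q·0.4900 + 1170·9.480) / (Q + 1170) = 1.9
→ Q = 1170·(9.480 − 1.9)/(1.9 − 0.4900) = 6290 L/s.

6290 L/s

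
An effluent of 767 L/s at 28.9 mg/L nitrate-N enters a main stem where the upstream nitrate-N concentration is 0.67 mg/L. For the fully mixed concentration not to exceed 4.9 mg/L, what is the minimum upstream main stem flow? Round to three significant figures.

4350 L/s

Set C_mix = 4.9: (Q·0.6700 + 767.0·28.90) / (Q + 767.0) = 4.9
→ Q = 767.0·(28.90 − 4.9)/(4.9 − 0.6700) = 4352 L/s.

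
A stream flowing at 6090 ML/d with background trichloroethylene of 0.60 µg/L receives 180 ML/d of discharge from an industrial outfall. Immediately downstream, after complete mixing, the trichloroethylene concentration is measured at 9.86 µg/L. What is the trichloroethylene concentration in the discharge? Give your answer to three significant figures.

323 µg/L

Mass balance: 6090·0.6000 + 180.0·Cₑ = 6270·9.860
→ Cₑ = (6270·9.860 − 6090·0.6000) / 180.0 = 323.2 µg/L.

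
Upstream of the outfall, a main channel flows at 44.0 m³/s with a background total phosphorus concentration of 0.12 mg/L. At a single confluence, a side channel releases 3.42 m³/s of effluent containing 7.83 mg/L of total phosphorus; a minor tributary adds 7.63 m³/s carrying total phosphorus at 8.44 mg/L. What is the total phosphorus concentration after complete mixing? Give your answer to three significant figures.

Mass balance: C = (44.00·0.1200 + 3.420·7.830 + 7.630·8.440) / 55.05 = 96.46/55.05 = 1.752 mg/L.

1.75 mg/L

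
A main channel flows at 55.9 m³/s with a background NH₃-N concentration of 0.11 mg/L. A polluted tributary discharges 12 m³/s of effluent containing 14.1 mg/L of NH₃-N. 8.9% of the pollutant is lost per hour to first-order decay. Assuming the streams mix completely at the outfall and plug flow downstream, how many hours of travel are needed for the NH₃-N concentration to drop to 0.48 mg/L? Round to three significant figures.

18.1 h

Conservation of mass: C = (55.90·0.1100 + 12.00·14.10) / 67.90 = 175.3/67.90 = 2.582 mg/L.
8.9%/h lost → k = −ln(1 − 0.089) = 0.09321 h⁻¹.
2.582·exp(−k·t) = 0.48 → t = ln(2.582/0.48)/k = 64990 s = 18.05 h.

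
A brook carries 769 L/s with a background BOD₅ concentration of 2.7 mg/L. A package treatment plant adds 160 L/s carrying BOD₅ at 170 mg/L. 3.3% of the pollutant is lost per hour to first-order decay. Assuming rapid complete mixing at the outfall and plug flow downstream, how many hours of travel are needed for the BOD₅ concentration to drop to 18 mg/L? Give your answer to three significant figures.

Flow-weighted average: C = (769.0·2.700 + 160.0·170.0) / 929.0 = 29280/929.0 = 31.51 mg/L.
3.3%/h lost → k = −ln(1 − 0.033) = 0.03356 h⁻¹.
31.51·exp(−k·t) = 18 → t = ln(31.51/18)/k = 60080 s = 16.69 h.

16.7 h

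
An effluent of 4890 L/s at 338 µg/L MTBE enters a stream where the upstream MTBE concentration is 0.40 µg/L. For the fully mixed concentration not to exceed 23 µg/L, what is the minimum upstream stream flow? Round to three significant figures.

Set C_mix = 23: (Q·0.4000 + 4890·338.0) / (Q + 4890) = 23
→ Q = 4890·(338.0 − 23)/(23 − 0.4000) = 68160 L/s.

68200 L/s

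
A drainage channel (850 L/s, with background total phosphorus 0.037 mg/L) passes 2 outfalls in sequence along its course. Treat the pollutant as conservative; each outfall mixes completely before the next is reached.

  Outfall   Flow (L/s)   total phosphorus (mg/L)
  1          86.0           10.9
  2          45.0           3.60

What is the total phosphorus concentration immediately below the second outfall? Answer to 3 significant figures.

1.15 mg/L

Outfall 1: combined Q = 936.0 L/s; C = (850.0·0.03700 + 86.00·10.90)/936.0 = 1.035 mg/L.
Outfall 2: combined Q = 981.0 L/s; C = (936.0·1.035 + 45.00·3.600)/981.0 = 1.153 mg/L.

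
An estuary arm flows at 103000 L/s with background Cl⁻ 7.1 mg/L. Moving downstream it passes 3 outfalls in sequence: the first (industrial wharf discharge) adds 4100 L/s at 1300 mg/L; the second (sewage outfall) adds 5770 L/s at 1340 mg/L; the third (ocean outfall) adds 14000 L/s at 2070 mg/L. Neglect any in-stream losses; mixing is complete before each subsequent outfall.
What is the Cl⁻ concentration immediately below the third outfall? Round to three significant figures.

337 mg/L

Below outfall 1: Q → 107100 L/s, C = (103000·7.100 + 4100·1300)/107100 = 56.59 mg/L.
Below outfall 2: Q → 112900 L/s, C = (107100·56.59 + 5770·1340)/112900 = 122.2 mg/L.
Below outfall 3: Q → 126900 L/s, C = (112900·122.2 + 14000·2070)/126900 = 337.1 mg/L.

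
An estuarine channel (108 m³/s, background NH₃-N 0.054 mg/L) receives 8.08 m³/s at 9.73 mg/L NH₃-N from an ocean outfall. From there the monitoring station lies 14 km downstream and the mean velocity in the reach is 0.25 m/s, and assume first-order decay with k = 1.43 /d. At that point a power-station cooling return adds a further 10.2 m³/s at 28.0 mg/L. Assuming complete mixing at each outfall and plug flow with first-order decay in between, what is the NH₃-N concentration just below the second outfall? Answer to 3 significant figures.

After mixing, C = (108.0·0.05400 + 8.080·9.730) / 116.1 = 84.45/116.1 = 0.7275 mg/L; combined flow 116.1 m³/s.
Travel time t = 14·1000 / 0.25 = 56000 s = 15.56 h.
First-order decay: C = 0.7275·exp(−k·t) = 0.7275·0.3958 = 0.2880 mg/L.
Second outfall: C = (116.1·0.2880 + 10.20·28.00)/126.3 = 2.526 mg/L.

2.53 mg/L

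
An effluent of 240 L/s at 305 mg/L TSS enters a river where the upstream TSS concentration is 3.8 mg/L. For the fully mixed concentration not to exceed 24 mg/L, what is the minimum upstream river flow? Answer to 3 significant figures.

3340 L/s

Set C_mix = 24: (Q·3.800 + 240.0·305.0) / (Q + 240.0) = 24
→ Q = 240.0·(305.0 − 24)/(24 − 3.800) = 3339 L/s.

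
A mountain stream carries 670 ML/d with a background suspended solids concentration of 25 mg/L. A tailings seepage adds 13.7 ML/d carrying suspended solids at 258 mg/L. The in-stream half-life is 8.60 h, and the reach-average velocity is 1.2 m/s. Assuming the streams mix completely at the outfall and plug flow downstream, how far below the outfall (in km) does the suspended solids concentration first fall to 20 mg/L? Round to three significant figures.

Flow-weighted average: C = (670.0·25.00 + 13.70·258.0) / 683.7 = 20280/683.7 = 29.67 mg/L.
Half-life 8.60 h → k = ln 2 / 8.60 = 0.08060 h⁻¹ = 1.934 d⁻¹.
Set 29.67·exp(−k·t) = 20 → t = ln(29.67/20)/k = 17610 s = 4.893 h.
Distance = v·t = 1.2·17610 = 21140 m = 21.14 km.

21.1 km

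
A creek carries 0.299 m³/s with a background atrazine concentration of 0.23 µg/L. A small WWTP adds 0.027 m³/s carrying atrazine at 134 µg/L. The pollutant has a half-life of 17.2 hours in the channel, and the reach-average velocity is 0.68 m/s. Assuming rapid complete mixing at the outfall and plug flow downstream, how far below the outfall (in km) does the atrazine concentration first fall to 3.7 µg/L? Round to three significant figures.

67.9 km

Mass balance: C = (0.2990·0.2300 + 0.02700·134.0) / 0.3260 = 3.687/0.3260 = 11.31 µg/L.
Half-life 17.2 h → k = ln 2 / 17.2 = 0.04030 h⁻¹ = 0.9672 d⁻¹.
Set 11.31·exp(−k·t) = 3.7 → t = ln(11.31/3.7)/k = 99810 s = 27.72 h.
Distance = v·t = 0.68·99810 = 67870 m = 67.87 km.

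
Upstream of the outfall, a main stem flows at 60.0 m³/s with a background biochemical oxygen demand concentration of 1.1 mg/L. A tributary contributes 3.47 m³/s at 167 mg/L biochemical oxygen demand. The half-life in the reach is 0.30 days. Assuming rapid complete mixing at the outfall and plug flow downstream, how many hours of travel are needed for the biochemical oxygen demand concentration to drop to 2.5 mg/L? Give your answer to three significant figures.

Flow-weighted average: C = (60.00·1.100 + 3.470·167.0) / 63.47 = 645.5/63.47 = 10.17 mg/L.
Half-life 0.30 d → k = ln 2 / 0.30 = 2.310 d⁻¹.
10.17·exp(−k·t) = 2.5 → t = ln(10.17/2.5)/k = 52470 s = 14.58 h.

14.6 h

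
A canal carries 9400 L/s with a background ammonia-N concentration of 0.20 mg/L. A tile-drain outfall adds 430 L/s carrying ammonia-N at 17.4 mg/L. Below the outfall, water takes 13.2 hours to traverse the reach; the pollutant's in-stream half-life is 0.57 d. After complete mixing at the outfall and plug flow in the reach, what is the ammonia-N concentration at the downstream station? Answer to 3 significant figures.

After mixing, C = (9400·0.2000 + 430.0·17.40) / 9830 = 9362/9830 = 0.9524 mg/L.
Half-life 0.57 d → k = ln 2 / 0.57 = 1.216 d⁻¹.
First-order decay: C = 0.9524·exp(−k·t) = 0.9524·0.5123 = 0.4879 mg/L.

0.488 mg/L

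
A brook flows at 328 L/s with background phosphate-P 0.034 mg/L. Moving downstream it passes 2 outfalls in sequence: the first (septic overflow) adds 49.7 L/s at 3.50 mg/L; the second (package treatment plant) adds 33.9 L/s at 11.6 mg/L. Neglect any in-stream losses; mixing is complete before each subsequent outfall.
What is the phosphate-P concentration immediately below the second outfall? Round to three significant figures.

1.41 mg/L

After outfall 1: Q = 328.0 + 49.70 = 377.7 L/s; C = (328.0·0.03400 + 49.70·3.500)/377.7 = 0.4901 mg/L.
After outfall 2: Q = 377.7 + 33.90 = 411.6 L/s; C = (377.7·0.4901 + 33.90·11.60)/411.6 = 1.405 mg/L.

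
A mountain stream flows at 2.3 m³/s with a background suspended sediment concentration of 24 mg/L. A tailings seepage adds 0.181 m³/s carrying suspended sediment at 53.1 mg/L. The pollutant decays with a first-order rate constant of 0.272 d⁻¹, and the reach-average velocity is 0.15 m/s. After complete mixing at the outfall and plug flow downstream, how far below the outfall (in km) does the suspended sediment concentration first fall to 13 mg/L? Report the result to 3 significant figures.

Flow-weighted average: C = (2.300·24.00 + 0.1810·53.10) / 2.481 = 64.81/2.481 = 26.12 mg/L.
Set 26.12·exp(−k·t) = 13 → t = ln(26.12/13)/k = 221700 s = 61.58 h.
Distance = v·t = 0.15·221700 = 33250 m = 33.25 km.

33.3 km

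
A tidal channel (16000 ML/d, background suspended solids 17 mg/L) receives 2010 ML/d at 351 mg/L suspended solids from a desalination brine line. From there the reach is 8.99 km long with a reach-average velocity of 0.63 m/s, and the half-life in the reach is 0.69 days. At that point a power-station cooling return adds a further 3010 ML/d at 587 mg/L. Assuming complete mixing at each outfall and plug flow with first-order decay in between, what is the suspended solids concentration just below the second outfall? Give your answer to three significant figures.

Flow-weighted average: C = (16000·17.00 + 2010·351.0) / 18010 = 977500/18010 = 54.28 mg/L; combined flow 18010 ML/d.
Travel time t = 8.99·1000 / 0.63 = 14270 s = 3.964 h.
Half-life 0.69 d → k = ln 2 / 0.69 = 1.005 d⁻¹.
Decay over the reach: 54.28·exp(−kt) = 54.28·0.8471 = 45.98 mg/L.
Second outfall: C = (18010·45.98 + 3010·587.0)/21020 = 123.5 mg/L.

123 mg/L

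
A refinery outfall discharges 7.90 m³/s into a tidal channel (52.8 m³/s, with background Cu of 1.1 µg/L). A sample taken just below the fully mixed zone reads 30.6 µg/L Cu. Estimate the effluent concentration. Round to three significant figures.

Mass balance: 52.80·1.100 + 7.900·Cₑ = 60.70·30.60
→ Cₑ = (60.70·30.60 − 52.80·1.100) / 7.900 = 227.8 µg/L.

228 µg/L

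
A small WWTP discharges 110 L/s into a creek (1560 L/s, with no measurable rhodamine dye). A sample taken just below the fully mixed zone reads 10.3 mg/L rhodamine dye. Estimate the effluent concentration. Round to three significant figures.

156 mg/L

Mass balance: 1560·0 + 110.0·Cₑ = 1670·10.30
→ Cₑ = (1670·10.30 − 1560·0) / 110.0 = 156.4 mg/L.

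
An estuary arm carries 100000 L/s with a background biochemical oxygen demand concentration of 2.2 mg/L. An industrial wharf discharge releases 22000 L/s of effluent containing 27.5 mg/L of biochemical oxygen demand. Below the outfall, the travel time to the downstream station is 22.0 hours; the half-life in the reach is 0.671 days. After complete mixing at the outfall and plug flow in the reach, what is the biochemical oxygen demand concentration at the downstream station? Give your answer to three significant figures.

Mass balance: C = (100000·2.200 + 22000·27.50) / 122000 = 825000/122000 = 6.762 mg/L.
Half-life 0.671 d → k = ln 2 / 0.671 = 1.033 d⁻¹.
Decay over the reach: 6.762·exp(−kt) = 6.762·0.3879 = 2.623 mg/L.

2.62 mg/L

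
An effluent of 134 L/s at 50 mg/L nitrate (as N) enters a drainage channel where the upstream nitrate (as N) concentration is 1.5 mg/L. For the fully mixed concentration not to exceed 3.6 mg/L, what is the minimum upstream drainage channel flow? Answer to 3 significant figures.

2960 L/s

Set C_mix = 3.6: (Q·1.500 + 134.0·50.00) / (Q + 134.0) = 3.6
→ Q = 134.0·(50.00 − 3.6)/(3.6 − 1.500) = 2961 L/s.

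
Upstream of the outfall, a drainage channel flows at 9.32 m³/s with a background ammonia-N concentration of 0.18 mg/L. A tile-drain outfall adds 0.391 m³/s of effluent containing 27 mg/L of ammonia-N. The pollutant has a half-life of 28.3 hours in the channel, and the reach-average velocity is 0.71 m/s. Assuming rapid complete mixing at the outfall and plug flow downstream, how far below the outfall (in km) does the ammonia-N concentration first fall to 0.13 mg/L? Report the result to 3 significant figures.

Mixed concentration C = ΣQC/ΣQ = (9.320·0.1800 + 0.3910·27.00) / 9.711 = 12.23/9.711 = 1.260 mg/L.
Half-life 28.3 h → k = ln 2 / 28.3 = 0.02449 h⁻¹ = 0.5878 d⁻¹.
Set 1.260·exp(−k·t) = 0.13 → t = ln(1.260/0.13)/k = 333800 s = 92.73 h.
Distance = v·t = 0.71·333800 = 237000 m = 237.0 km.

237 km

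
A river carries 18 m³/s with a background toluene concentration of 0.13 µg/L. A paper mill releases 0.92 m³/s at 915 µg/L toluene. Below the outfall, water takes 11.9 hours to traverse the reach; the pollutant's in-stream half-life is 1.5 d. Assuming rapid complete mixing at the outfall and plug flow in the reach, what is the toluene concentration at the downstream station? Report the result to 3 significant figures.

Conservation of mass: C = (18.00·0.1300 + 0.9200·915.0) / 18.92 = 844.1/18.92 = 44.62 µg/L.
Half-life 1.5 d → k = ln 2 / 1.5 = 0.4621 d⁻¹.
Decay over the reach: 44.62·exp(−kt) = 44.62·0.7952 = 35.48 µg/L.

35.5 µg/L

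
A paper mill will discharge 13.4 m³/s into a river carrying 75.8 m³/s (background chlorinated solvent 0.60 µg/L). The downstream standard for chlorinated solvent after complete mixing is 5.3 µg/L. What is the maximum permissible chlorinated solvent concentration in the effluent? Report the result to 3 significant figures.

At the limit, (Qr·Cr + Qe·Cₑ)/(Qr + Qe) = 5.3:
Cₑ = (89.20·5.3 − 75.80·0.6000) / 13.40 = 31.89 µg/L.

31.9 µg/L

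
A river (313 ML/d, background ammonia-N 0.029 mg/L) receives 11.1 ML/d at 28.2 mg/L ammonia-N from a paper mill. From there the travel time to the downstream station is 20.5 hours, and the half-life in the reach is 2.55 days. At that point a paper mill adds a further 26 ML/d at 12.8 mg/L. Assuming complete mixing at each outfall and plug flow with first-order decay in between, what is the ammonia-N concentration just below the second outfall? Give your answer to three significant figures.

After mixing, C = (313.0·0.02900 + 11.10·28.20) / 324.1 = 322.1/324.1 = 0.9938 mg/L; combined flow 324.1 ML/d.
Half-life 2.55 d → k = ln 2 / 2.55 = 0.2718 d⁻¹.
After decay, C = 0.9938 × e^(−kt) = 0.9938 × 0.7928 = 0.7879 mg/L.
Second outfall: C = (324.1·0.7879 + 26.00·12.80)/350.1 = 1.680 mg/L.

1.68 mg/L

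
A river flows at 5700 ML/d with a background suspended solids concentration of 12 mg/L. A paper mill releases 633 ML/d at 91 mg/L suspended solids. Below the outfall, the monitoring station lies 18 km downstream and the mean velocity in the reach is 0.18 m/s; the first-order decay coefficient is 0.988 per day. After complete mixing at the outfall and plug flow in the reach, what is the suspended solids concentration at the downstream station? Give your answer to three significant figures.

6.34 mg/L

After mixing, C = (5700·12.00 + 633.0·91.00) / 6333 = 126000/6333 = 19.90 mg/L.
Travel time t = 18·1000 / 0.18 = 100000 s = 27.78 h.
First-order decay: C = 19.90·exp(−k·t) = 19.90·0.3187 = 6.341 mg/L.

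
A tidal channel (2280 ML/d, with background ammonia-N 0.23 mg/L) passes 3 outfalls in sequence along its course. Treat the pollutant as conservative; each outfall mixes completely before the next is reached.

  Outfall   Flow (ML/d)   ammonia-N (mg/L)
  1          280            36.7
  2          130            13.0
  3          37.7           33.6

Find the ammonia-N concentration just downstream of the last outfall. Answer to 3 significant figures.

5.04 mg/L

After outfall 1: Q = 2280 + 280.0 = 2560 ML/d; C = (2280·0.2300 + 280.0·36.70)/2560 = 4.219 mg/L.
After outfall 2: Q = 2560 + 130.0 = 2690 ML/d; C = (2560·4.219 + 130.0·13.00)/2690 = 4.643 mg/L.
After outfall 3: Q = 2690 + 37.70 = 2728 ML/d; C = (2690·4.643 + 37.70·33.60)/2728 = 5.043 mg/L.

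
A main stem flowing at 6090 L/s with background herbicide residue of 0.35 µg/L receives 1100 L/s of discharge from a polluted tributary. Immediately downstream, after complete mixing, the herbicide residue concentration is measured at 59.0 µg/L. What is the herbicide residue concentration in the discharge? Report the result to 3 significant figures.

384 µg/L

Mass balance: 6090·0.3500 + 1100·Cₑ = 7190·59.00
→ Cₑ = (7190·59.00 − 6090·0.3500) / 1100 = 383.7 µg/L.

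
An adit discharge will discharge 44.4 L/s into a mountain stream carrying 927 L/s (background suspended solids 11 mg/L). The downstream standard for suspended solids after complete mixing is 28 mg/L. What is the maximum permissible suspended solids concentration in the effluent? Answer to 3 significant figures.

383 mg/L

At the limit, (Qr·Cr + Qe·Cₑ)/(Qr + Qe) = 28:
Cₑ = (971.4·28 − 927.0·11.00) / 44.40 = 382.9 mg/L.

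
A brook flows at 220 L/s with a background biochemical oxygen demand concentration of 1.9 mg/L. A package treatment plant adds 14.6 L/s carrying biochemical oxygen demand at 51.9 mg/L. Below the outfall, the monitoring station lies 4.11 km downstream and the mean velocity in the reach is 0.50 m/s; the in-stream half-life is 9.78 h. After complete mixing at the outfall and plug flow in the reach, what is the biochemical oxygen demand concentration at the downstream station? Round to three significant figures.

After mixing, C = (220.0·1.900 + 14.60·51.90) / 234.6 = 1176/234.6 = 5.012 mg/L.
Travel time t = 4.11·1000 / 0.50 = 8220 s = 2.283 h.
Half-life 9.78 h → k = ln 2 / 9.78 = 0.07087 h⁻¹ = 1.701 d⁻¹.
Decay over the reach: 5.012·exp(−kt) = 5.012·0.8506 = 4.263 mg/L.

4.26 mg/L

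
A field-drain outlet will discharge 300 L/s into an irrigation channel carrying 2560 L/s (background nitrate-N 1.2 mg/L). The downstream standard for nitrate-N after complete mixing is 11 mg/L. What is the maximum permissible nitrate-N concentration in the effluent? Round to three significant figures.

At the limit, (Qr·Cr + Qe·Cₑ)/(Qr + Qe) = 11:
Cₑ = (2860·11 − 2560·1.200) / 300.0 = 94.63 mg/L.

94.6 mg/L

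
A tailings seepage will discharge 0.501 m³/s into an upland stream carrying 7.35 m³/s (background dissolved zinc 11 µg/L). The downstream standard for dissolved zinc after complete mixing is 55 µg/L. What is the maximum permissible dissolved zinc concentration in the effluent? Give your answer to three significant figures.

At the limit, (Qr·Cr + Qe·Cₑ)/(Qr + Qe) = 55:
Cₑ = (7.851·55 − 7.350·11.00) / 0.5010 = 700.5 µg/L.

701 µg/L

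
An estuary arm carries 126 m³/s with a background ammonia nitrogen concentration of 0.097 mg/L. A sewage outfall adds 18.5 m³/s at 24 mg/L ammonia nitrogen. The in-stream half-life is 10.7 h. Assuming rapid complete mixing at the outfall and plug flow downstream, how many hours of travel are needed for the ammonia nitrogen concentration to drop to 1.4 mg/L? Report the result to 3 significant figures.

12.6 h

After mixing, C = (126.0·0.09700 + 18.50·24.00) / 144.5 = 456.2/144.5 = 3.157 mg/L.
Half-life 10.7 h → k = ln 2 / 10.7 = 0.06478 h⁻¹ = 1.555 d⁻¹.
3.157·exp(−k·t) = 1.4 → t = ln(3.157/1.4)/k = 45190 s = 12.55 h.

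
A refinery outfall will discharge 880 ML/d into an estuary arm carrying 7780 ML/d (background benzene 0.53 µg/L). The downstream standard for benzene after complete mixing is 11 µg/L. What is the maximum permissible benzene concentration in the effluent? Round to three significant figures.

104 µg/L

At the limit, (Qr·Cr + Qe·Cₑ)/(Qr + Qe) = 11:
Cₑ = (8660·11 − 7780·0.5300) / 880.0 = 103.6 µg/L.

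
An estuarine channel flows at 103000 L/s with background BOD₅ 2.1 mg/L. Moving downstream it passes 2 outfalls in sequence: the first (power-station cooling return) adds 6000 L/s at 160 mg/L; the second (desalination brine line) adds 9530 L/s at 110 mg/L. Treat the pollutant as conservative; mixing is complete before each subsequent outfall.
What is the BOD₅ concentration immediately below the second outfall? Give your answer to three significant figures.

Below outfall 1: Q → 109000 L/s, C = (103000·2.100 + 6000·160.0)/109000 = 10.79 mg/L.
Below outfall 2: Q → 118500 L/s, C = (109000·10.79 + 9530·110.0)/118500 = 18.77 mg/L.

18.8 mg/L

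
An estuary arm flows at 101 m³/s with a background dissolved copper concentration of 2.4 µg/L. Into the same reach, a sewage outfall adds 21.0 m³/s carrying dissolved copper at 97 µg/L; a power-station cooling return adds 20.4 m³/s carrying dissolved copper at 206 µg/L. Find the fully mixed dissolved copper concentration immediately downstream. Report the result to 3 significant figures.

Mass balance: C = (101.0·2.400 + 21.00·97.00 + 20.40·206.0) / 142.4 = 6482/142.4 = 45.52 µg/L.

45.5 µg/L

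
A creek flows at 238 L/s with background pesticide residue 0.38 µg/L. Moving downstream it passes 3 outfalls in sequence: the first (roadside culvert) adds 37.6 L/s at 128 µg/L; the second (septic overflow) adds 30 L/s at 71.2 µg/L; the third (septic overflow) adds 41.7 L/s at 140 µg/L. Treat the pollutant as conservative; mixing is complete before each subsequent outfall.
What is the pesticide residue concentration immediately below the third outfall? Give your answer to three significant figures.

After outfall 1: Q = 238.0 + 37.60 = 275.6 L/s; C = (238.0·0.3800 + 37.60·128.0)/275.6 = 17.79 µg/L.
After outfall 2: Q = 275.6 + 30.00 = 305.6 L/s; C = (275.6·17.79 + 30.00·71.20)/305.6 = 23.03 µg/L.
After outfall 3: Q = 305.6 + 41.70 = 347.3 L/s; C = (305.6·23.03 + 41.70·140.0)/347.3 = 37.08 µg/L.

37.1 µg/L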